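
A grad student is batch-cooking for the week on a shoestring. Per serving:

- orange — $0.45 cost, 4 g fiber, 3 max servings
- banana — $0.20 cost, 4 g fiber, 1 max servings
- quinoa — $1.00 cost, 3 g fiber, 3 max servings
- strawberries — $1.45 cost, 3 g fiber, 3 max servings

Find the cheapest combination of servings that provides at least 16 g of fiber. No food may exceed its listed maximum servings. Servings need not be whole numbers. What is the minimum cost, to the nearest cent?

Cost per g of fiber: banana $0.0500, orange $0.1125, quinoa $0.3333, strawberries $0.4833.
Take 1 serving of banana: +4.0 g fiber for $0.20 (total $0.20, still need 12.0 g).
Take 3 servings of orange: +12.0 g fiber for $1.35 (total $1.55, still need 0.0 g).
Greedy by cheapest-per-g is optimal for a single linear constraint, so the minimum cost is $1.55.

$1.55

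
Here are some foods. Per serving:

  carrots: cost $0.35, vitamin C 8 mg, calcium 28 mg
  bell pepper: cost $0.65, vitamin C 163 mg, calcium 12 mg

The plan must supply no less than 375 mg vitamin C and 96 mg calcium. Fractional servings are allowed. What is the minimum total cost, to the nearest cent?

carrots only: max(375/8, 96/28) = 46.88 servings → $16.41.
bell pepper only: max(375/163, 96/12) = 8 servings → $5.20.
carrots + bell pepper with both tight: 2.495 servings and 2.178 servings → $2.29.
So the least-cost plan costs $2.29.

$2.29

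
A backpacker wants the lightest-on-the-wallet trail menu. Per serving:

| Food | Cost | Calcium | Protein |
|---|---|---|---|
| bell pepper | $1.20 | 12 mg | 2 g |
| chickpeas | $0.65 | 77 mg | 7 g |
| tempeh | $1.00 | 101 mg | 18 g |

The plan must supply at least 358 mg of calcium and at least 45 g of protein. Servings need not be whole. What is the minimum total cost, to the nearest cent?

The cheapest plan sits at a corner of the feasible region — with two constraints it uses at most two foods.
bell pepper only: max(358/12, 45/2) = 29.83 servings → $35.80.
chickpeas only: max(358/77, 45/7) = 6.429 servings → $4.18.
tempeh only: max(358/101, 45/18) = 3.545 servings → $3.54.
bell pepper + chickpeas with both tight: 13.7 servings and 2.514 servings → $18.07.
bell pepper + tempeh: the both-tight solution has a negative serving — not a feasible corner.
chickpeas + tempeh with both tight: 2.797 servings and 1.412 servings → $3.23.
The minimum over all feasible corners is $3.23.

$3.23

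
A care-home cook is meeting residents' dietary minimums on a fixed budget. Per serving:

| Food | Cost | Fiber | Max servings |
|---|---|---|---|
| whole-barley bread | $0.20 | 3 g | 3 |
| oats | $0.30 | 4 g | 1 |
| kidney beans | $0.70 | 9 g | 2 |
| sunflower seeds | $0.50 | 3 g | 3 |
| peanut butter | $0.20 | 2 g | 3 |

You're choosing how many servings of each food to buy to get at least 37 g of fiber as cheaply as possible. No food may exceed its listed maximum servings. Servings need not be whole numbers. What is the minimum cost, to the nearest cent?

$2.90

Cost per g of fiber: whole-barley bread $0.0667, oats $0.0750, kidney beans $0.0778, peanut butter $0.1000, sunflower seeds $0.1667.
Take 3 servings of whole-barley bread: +9.0 g fiber for $0.60 (total $0.60, still need 28.0 g).
Take 1 serving of oats: +4.0 g fiber for $0.30 (total $0.90, still need 24.0 g).
Take 2 servings of kidney beans: +18.0 g fiber for $1.40 (total $2.30, still need 6.0 g).
Take 3 servings of peanut butter: +6.0 g fiber for $0.60 (total $2.90, still need 0.0 g).
Greedy by cheapest-per-g is optimal for a single linear constraint, so the minimum cost is $2.90.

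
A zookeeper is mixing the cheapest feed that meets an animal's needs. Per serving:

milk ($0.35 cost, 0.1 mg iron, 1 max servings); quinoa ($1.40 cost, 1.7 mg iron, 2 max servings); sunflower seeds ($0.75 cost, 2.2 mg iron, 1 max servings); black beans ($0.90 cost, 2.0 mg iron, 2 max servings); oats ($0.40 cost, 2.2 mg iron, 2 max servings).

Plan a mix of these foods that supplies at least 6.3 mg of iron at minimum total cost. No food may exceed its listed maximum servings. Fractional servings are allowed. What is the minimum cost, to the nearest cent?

Cost per mg of iron: oats $0.1818, sunflower seeds $0.3409, black beans $0.4500, quinoa $0.8235, milk $3.5000.
Take 2 servings of oats: +4.4 mg iron for $0.80 (total $0.80, still need 1.9 mg).
Take 0.8636 servings of sunflower seeds: +1.9 mg iron for $0.65 (total $1.45, still need 0.0 mg).
Greedy by cheapest-per-mg is optimal for a single linear constraint, so the minimum cost is $1.45.

$1.45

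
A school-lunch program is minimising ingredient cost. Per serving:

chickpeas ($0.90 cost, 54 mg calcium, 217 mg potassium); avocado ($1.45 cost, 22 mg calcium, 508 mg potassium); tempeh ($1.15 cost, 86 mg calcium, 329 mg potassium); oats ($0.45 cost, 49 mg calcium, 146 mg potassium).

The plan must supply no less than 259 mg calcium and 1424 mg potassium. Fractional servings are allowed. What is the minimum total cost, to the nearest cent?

The cheapest plan sits at a corner of the feasible region — with two constraints it uses at most two foods.
chickpeas only: max(259/54, 1424/217) = 6.562 servings → $5.91.
avocado only: max(259/22, 1424/508) = 11.77 servings → $17.07.
tempeh only: max(259/86, 1424/329) = 4.328 servings → $4.98.
oats only: max(259/49, 1424/146) = 9.753 servings → $4.39.
chickpeas + avocado with both tight: 4.424 servings and 0.9133 servings → $5.31.
chickpeas + tempeh with both targets exact would need a negative amount; discard.
chickpeas + oats with both targets exact would need a negative amount; discard.
avocado + tempeh with both tight: 1.022 servings and 2.75 servings → $4.64.
avocado + oats with both tight: 1.474 servings and 4.624 servings → $4.22.
tempeh + oats: the both-tight solution has a negative serving — not a feasible corner.
The minimum over all feasible corners is $4.22.

$4.22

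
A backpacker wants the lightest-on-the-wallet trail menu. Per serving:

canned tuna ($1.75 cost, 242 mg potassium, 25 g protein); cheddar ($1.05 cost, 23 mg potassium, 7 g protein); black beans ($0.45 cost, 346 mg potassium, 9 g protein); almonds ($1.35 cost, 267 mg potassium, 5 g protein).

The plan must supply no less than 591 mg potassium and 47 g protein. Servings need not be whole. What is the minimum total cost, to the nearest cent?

$2.35

For a min-cost LP with two ≥-constraints, a basic feasible solution has at most two positive variables.
canned tuna only: max(591/242, 47/25) = 2.442 servings → $4.27.
cheddar only: max(591/23, 47/7) = 25.7 servings → $26.98.
black beans only: max(591/346, 47/9) = 5.222 servings → $2.35.
almonds only: max(591/267, 47/5) = 9.4 servings → $12.69.
canned tuna + cheddar: intersection lies outside the first quadrant.
canned tuna + black beans with both tight: 1.691 servings and 0.5255 servings → $3.20.
canned tuna + almonds with both tight: 1.756 servings and 0.6223 servings → $3.91.
cheddar + black beans with both tight: 4.94 servings and 1.38 servings → $5.81.
cheddar + almonds with both tight: 5.47 servings and 1.742 servings → $8.10.
black beans + almonds: the both-tight solution has a negative serving — not a feasible corner.
So the least-cost plan costs $2.35.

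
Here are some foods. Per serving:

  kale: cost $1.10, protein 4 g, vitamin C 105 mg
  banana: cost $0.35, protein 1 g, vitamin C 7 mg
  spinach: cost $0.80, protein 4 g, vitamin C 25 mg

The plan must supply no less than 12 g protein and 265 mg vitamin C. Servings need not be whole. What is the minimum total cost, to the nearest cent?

A basic optimal solution has at most two foods positive. Try each food alone and each pair with both targets met exactly.
kale only: max(12/4, 265/105) = 3 servings → $3.30.
banana only: max(12/1, 265/7) = 37.86 servings → $13.25.
spinach only: max(12/4, 265/25) = 10.6 servings → $8.48.
kale + banana with both tight: 2.351 servings and 2.597 servings → $3.49.
kale + spinach with both tight: 2.375 servings and 0.625 servings → $3.11.
banana + spinach: the both-tight solution has a negative serving — not a feasible corner.
Cheapest feasible corner: $3.11.

$3.11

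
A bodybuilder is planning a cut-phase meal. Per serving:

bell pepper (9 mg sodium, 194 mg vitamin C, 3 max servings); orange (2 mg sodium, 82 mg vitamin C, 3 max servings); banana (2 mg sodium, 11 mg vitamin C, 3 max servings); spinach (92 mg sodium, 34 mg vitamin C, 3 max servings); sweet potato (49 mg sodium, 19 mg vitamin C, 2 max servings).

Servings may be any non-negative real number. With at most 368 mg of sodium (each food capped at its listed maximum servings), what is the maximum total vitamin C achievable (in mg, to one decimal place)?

984.4 mg

Vitamin C per mg sodium: orange 41, bell pepper 21.56, banana 5.5, sweet potato 0.3878, spinach 0.3696.
Take 3 servings of orange: uses 6 mg sodium, +246.0 mg vitamin C (running total 246.0 mg).
Take 3 servings of bell pepper: uses 27 mg sodium, +582.0 mg vitamin C (running total 828.0 mg).
Take 3 servings of banana: uses 6 mg sodium, +33.0 mg vitamin C (running total 861.0 mg).
Take 2 servings of sweet potato: uses 98 mg sodium, +38.0 mg vitamin C (running total 899.0 mg).
Take 2.511 servings of spinach: uses 231 mg sodium, +85.4 mg vitamin C (running total 984.4 mg).
Filling greedily by vitamin C-per-mg sodium is optimal for one linear limit, giving 984.4 mg.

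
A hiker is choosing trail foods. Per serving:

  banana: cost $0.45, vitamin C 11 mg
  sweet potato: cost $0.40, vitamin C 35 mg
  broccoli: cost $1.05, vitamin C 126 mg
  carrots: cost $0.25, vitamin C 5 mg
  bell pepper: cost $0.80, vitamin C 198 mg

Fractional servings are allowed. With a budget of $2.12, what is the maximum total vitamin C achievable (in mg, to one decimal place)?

524.7 mg

Vitamin C per dollar: bell pepper 247.5, broccoli 120, sweet potato 87.5, banana 24.44, carrots 20.
With no serving limits, spend the whole cost allowance on bell pepper: $2.12 / $0.80 × 198 mg = 524.7 mg.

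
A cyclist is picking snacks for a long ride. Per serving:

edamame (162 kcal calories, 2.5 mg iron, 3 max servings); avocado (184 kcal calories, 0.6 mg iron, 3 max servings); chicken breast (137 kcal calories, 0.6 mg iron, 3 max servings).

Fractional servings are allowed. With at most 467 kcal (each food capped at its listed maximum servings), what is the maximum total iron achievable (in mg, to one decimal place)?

Iron per kcal: edamame 0.01543, chicken breast 0.00438, avocado 0.003261.
Take 2.883 servings of edamame: uses 467 kcal, +7.2 mg iron (running total 7.2 mg).
Filling greedily by iron-per-kcal is optimal for one linear limit, giving 7.2 mg.

7.2 mg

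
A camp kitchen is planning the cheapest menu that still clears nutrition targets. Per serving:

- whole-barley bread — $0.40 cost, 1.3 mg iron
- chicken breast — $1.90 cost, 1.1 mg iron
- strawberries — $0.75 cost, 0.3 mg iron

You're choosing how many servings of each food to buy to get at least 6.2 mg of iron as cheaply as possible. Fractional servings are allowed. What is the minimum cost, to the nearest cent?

Cost per mg of iron: whole-barley bread $0.3077, chicken breast $1.7273, strawberries $2.5000.
With no serving limits, use only whole-barley bread: 6.2 mg / 1.3 mg = 4.769 servings × $0.40 = $1.91.

$1.91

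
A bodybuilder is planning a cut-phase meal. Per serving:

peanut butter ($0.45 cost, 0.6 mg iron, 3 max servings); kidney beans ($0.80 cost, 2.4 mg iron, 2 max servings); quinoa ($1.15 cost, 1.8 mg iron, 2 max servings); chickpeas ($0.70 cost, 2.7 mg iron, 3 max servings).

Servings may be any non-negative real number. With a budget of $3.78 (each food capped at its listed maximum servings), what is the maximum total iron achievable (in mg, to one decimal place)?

13.0 mg

Iron per dollar: chickpeas 3.857, kidney beans 3, quinoa 1.565, peanut butter 1.333.
Take 3 servings of chickpeas: spends $2.10, +8.1 mg iron (running total 8.1 mg).
Take 2 servings of kidney beans: spends $1.60, +4.8 mg iron (running total 12.9 mg).
Take 0.06957 servings of quinoa: spends $0.08, +0.1 mg iron (running total 13.0 mg).
Filling greedily by iron-per-dollar is optimal for one linear limit, giving 13.0 mg.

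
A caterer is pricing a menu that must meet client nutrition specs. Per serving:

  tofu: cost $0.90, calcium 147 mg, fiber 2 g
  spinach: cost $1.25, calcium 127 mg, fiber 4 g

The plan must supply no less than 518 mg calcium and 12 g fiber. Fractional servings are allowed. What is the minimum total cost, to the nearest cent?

tofu only: max(518/147, 12/2) = 6 servings → $5.40.
spinach only: max(518/127, 12/4) = 4.079 servings → $5.10.
tofu + spinach with both tight: 1.641 servings and 2.18 servings → $4.20.
The minimum over all feasible corners is $4.20.

$4.20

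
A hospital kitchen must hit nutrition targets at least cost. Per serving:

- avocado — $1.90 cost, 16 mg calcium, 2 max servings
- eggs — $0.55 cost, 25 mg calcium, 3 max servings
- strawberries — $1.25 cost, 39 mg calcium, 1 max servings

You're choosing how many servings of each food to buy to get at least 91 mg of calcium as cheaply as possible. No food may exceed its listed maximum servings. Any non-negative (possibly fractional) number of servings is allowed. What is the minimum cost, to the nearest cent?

$2.16

Cost per mg of calcium: eggs $0.0220, strawberries $0.0321, avocado $0.1187.
Take 3 servings of eggs: +75.0 mg calcium for $1.65 (total $1.65, still need 16.0 mg).
Take 0.4103 servings of strawberries: +16.0 mg calcium for $0.51 (total $2.16, still need 0.0 mg).
Greedy by cheapest-per-mg is optimal for a single linear constraint, so the minimum cost is $2.16.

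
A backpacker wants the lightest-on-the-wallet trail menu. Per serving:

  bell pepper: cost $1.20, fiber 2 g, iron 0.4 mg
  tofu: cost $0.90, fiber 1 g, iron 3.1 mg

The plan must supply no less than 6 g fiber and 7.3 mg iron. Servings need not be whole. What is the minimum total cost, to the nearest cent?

Two binding constraints pin down two serving amounts, so the optimal mix uses at most two foods. The candidates are each food alone (scaled to the tighter of fiber/iron) and each pair with both constraints tight.
bell pepper only: max(6/2, 7.3/0.4) = 18.25 servings → $21.90.
tofu only: max(6/1, 7.3/3.1) = 6 servings → $5.40.
bell pepper + tofu with both tight: 1.948 servings and 2.103 servings → $4.23.
Cheapest feasible corner: $4.23.

$4.23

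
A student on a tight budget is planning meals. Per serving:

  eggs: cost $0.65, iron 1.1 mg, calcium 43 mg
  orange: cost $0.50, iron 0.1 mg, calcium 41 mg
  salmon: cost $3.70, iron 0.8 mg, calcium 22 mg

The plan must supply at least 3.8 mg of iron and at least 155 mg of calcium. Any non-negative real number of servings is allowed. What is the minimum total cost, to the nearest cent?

$2.32

With two linear requirements the optimum uses one or two foods; enumerate the corners.
eggs only: max(3.8/1.1, 155/43) = 3.605 servings → $2.34.
orange only: max(3.8/0.1, 155/41) = 38 servings → $19.00.
salmon only: max(3.8/0.8, 155/22) = 7.045 servings → $26.07.
eggs + orange with both tight: 3.439 servings and 0.174 servings → $2.32.
eggs + salmon: intersection lies outside the first quadrant.
orange + salmon with both tight: 1.32 servings and 4.585 servings → $17.62.
The minimum over all feasible corners is $2.32.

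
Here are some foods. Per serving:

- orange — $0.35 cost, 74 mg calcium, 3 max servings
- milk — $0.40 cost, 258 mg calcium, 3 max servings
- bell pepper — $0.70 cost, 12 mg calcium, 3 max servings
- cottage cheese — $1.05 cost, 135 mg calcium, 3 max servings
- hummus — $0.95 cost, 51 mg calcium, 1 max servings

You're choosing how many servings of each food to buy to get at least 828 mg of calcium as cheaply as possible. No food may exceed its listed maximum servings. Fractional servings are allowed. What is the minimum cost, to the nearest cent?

Cost per mg of calcium: milk $0.0016, orange $0.0047, cottage cheese $0.0078, hummus $0.0186, bell pepper $0.0583.
Take 3 servings of milk: +774.0 mg calcium for $1.20 (total $1.20, still need 54.0 mg).
Take 0.7297 servings of orange: +54.0 mg calcium for $0.26 (total $1.46, still need 0.0 mg).
Filling from the cheapest source first is optimal under one linear minimum: $1.46.

$1.46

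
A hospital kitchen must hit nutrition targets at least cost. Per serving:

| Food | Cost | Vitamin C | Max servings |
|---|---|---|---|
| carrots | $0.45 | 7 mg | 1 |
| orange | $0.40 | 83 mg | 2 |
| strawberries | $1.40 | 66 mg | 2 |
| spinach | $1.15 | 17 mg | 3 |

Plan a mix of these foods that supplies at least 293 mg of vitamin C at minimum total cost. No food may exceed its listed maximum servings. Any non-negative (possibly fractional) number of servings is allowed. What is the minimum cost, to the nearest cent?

$3.49

Cost per mg of vitamin C: orange $0.0048, strawberries $0.0212, carrots $0.0643, spinach $0.0676.
Take 2 servings of orange: +166.0 mg vitamin C for $0.80 (total $0.80, still need 127.0 mg).
Take 1.924 servings of strawberries: +127.0 mg vitamin C for $2.69 (total $3.49, still need 0.0 mg).
Filling from the cheapest source first is optimal under one linear minimum: $3.49.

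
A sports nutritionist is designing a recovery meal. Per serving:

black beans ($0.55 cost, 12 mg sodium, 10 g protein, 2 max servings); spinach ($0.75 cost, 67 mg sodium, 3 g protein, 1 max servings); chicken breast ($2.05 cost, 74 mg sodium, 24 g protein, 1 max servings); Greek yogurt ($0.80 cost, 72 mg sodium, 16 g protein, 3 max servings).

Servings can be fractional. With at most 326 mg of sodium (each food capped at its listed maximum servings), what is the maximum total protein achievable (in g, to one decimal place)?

92.5 g

Protein per mg sodium: black beans 0.8333, chicken breast 0.3243, Greek yogurt 0.2222, spinach 0.04478.
Take 2 servings of black beans: uses 24 mg sodium, +20.0 g protein (running total 20.0 g).
Take 1 serving of chicken breast: uses 74 mg sodium, +24.0 g protein (running total 44.0 g).
Take 3 servings of Greek yogurt: uses 216 mg sodium, +48.0 g protein (running total 92.0 g).
Take 0.1791 servings of spinach: uses 12 mg sodium, +0.5 g protein (running total 92.5 g).
Greedy by best ratio exhausts the sodium allowance optimally: 92.5 g.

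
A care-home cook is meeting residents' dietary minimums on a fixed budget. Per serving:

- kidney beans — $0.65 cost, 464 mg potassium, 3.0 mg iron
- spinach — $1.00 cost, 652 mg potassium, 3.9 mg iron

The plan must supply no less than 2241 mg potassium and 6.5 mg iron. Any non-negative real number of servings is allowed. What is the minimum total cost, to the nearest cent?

kidney beans only: max(2241/464, 6.5/3.0) = 4.83 servings → $3.14.
spinach only: max(2241/652, 6.5/3.9) = 3.437 servings → $3.44.
kidney beans + spinach: intersection lies outside the first quadrant.
The minimum over all feasible corners is $3.14.

$3.14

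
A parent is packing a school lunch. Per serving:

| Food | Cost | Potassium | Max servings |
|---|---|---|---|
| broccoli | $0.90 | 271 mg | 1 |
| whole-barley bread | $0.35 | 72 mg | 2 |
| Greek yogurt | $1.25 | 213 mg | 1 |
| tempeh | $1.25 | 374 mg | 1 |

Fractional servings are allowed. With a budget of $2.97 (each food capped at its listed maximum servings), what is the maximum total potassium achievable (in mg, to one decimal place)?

Potassium per dollar: broccoli 301.1, tempeh 299.2, whole-barley bread 205.7, Greek yogurt 170.4.
Take 1 serving of broccoli: spends $0.90, +271.0 mg potassium (running total 271.0 mg).
Take 1 serving of tempeh: spends $1.25, +374.0 mg potassium (running total 645.0 mg).
Take 2 servings of whole-barley bread: spends $0.70, +144.0 mg potassium (running total 789.0 mg).
Take 0.096 servings of Greek yogurt: spends $0.12, +20.4 mg potassium (running total 809.4 mg).
Greedy by best ratio exhausts the cost allowance optimally: 809.4 mg.

809.4 mg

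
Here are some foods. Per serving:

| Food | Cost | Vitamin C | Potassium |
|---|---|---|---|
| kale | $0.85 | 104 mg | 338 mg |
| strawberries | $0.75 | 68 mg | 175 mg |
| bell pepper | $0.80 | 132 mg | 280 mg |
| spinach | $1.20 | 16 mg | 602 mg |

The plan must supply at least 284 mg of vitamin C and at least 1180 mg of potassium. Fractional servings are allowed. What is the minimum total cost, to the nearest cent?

$2.82

At the optimum either one food covers both requirements or two foods hit both targets exactly; no other combination can be cheaper.
kale only: max(284/104, 1180/338) = 3.491 servings → $2.97.
strawberries only: max(284/68, 1180/175) = 6.743 servings → $5.06.
bell pepper only: max(284/132, 1180/280) = 4.214 servings → $3.37.
spinach only: max(284/16, 1180/602) = 17.75 servings → $21.30.
kale + strawberries: the both-tight solution has a negative serving — not a feasible corner.
kale + bell pepper: intersection lies outside the first quadrant.
kale + spinach with both tight: 2.659 servings and 0.4673 servings → $2.82.
strawberries + bell pepper: intersection lies outside the first quadrant.
strawberries + spinach with both tight: 3.988 servings and 0.8008 servings → $3.95.
bell pepper + spinach with both tight: 2.028 servings and 1.017 servings → $2.84.
So the least-cost plan costs $2.82.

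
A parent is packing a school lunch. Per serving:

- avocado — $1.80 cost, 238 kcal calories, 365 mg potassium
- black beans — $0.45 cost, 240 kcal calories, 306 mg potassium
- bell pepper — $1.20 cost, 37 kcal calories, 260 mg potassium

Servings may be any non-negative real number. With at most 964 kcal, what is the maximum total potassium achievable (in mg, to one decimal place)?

6774.1 mg

Potassium per kcal: bell pepper 7.027, avocado 1.534, black beans 1.275.
With no serving limits, spend the whole calories allowance on bell pepper: 964 kcal / 37 kcal × 260 mg = 6774.1 mg.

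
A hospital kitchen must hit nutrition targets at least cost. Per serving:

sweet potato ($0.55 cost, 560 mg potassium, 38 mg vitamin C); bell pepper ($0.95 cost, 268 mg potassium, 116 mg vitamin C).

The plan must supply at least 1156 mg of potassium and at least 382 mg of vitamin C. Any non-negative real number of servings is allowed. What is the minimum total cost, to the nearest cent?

An LP optimum is at a vertex; with two nutrient constraints at most two foods are used. Check each candidate.
sweet potato only: max(1156/560, 382/38) = 10.05 servings → $5.53.
bell pepper only: max(1156/268, 382/116) = 4.313 servings → $4.10.
sweet potato + bell pepper with both tight: 0.5791 servings and 3.103 servings → $3.27.
The minimum over all feasible corners is $3.27.

$3.27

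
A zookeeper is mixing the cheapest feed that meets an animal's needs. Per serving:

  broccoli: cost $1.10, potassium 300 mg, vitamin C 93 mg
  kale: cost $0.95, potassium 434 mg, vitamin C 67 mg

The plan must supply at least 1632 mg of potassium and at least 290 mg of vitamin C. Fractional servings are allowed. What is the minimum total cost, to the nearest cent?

For a min-cost LP with two ≥-constraints, a basic feasible solution has at most two positive variables.
broccoli only: max(1632/300, 290/93) = 5.44 servings → $5.98.
kale only: max(1632/434, 290/67) = 4.328 servings → $4.11.
broccoli + kale with both tight: 0.8151 servings and 3.197 servings → $3.93.
Cheapest feasible corner: $3.93.

$3.93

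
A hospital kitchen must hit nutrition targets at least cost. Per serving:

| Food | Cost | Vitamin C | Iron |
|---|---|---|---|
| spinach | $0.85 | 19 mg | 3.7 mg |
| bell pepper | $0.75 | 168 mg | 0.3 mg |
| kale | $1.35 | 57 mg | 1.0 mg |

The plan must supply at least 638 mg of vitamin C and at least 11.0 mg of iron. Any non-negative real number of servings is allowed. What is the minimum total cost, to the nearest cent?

$4.91

This is a tiny linear program; its minimum lies at a vertex of the feasible set. List the vertices and price them.
spinach only: max(638/19, 11.0/3.7) = 33.58 servings → $28.54.
bell pepper only: max(638/168, 11.0/0.3) = 36.67 servings → $27.50.
kale only: max(638/57, 11.0/1.0) = 11.19 servings → $15.11.
spinach + bell pepper with both tight: 2.69 servings and 3.493 servings → $4.91.
spinach + kale with both targets exact would need a negative amount; discard.
bell pepper + kale with both tight: 0.0729 servings and 10.98 servings → $14.88.
The minimum over all feasible corners is $4.91.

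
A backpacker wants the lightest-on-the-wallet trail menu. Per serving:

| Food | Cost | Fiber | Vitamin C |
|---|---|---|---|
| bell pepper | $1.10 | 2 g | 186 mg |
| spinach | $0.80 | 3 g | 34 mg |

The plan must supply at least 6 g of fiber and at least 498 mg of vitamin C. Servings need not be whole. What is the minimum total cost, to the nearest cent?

$3.09

A basic optimal solution has at most two foods positive. Try each food alone and each pair with both targets met exactly.
bell pepper only: max(6/2, 498/186) = 3 servings → $3.30.
spinach only: max(6/3, 498/34) = 14.65 servings → $11.72.
bell pepper + spinach with both tight: 2.633 servings and 0.2449 servings → $3.09.
Cheapest feasible corner: $3.09.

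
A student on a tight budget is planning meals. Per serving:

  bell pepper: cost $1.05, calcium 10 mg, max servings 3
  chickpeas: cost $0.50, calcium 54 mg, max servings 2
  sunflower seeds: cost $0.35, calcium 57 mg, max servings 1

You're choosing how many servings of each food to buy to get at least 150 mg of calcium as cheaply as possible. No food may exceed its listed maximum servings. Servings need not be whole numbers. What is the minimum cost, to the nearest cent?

Cost per mg of calcium: sunflower seeds $0.0061, chickpeas $0.0093, bell pepper $0.1050.
Take 1 serving of sunflower seeds: +57.0 mg calcium for $0.35 (total $0.35, still need 93.0 mg).
Take 1.722 servings of chickpeas: +93.0 mg calcium for $0.86 (total $1.21, still need 0.0 mg).
Filling from the cheapest source first is optimal under one linear minimum: $1.21.

$1.21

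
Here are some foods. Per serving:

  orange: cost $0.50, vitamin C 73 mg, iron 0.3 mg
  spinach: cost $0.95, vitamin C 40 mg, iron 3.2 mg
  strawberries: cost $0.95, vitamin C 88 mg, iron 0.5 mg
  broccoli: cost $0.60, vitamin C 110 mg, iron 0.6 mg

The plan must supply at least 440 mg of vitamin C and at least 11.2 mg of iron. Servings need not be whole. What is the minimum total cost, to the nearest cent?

Compare the cost at each extreme point of the feasible region.
orange only: max(440/73, 11.2/0.3) = 37.33 servings → $18.67.
spinach only: max(440/40, 11.2/3.2) = 11 servings → $10.45.
strawberries only: max(440/88, 11.2/0.5) = 22.4 servings → $21.28.
broccoli only: max(440/110, 11.2/0.6) = 18.67 servings → $11.20.
orange + spinach with both tight: 4.332 servings and 3.094 servings → $5.11.
orange + strawberries with both targets exact would need a negative amount; discard.
orange + broccoli with both targets exact would need a negative amount; discard.
spinach + strawberries with both tight: 2.927 servings and 3.67 servings → $6.27.
spinach + broccoli with both tight: 2.951 servings and 2.927 servings → $4.56.
strawberries + broccoli: intersection lies outside the first quadrant.
So the least-cost plan costs $4.56.

$4.56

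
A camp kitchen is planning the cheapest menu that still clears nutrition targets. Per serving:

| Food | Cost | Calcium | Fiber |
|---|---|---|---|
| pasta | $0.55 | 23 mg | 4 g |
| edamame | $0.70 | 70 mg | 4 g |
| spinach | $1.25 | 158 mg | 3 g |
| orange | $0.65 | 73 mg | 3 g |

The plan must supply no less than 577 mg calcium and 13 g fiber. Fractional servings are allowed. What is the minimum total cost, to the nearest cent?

$4.66

This is a tiny linear program; its minimum lies at a vertex of the feasible set. List the vertices and price them.
pasta only: max(577/23, 13/4) = 25.09 servings → $13.80.
edamame only: max(577/70, 13/4) = 8.243 servings → $5.77.
spinach only: max(577/158, 13/3) = 4.333 servings → $5.42.
orange only: max(577/73, 13/3) = 7.904 servings → $5.14.
pasta + edamame with both targets exact would need a negative amount; discard.
pasta + spinach with both tight: 0.5737 servings and 3.568 servings → $4.78.
pasta + orange with both targets exact would need a negative amount; discard.
edamame + spinach with both tight: 0.7654 servings and 3.313 servings → $4.68.
edamame + orange: the both-tight solution has a negative serving — not a feasible corner.
spinach + orange with both tight: 3.067 servings and 1.267 servings → $4.66.
The minimum over all feasible corners is $4.66.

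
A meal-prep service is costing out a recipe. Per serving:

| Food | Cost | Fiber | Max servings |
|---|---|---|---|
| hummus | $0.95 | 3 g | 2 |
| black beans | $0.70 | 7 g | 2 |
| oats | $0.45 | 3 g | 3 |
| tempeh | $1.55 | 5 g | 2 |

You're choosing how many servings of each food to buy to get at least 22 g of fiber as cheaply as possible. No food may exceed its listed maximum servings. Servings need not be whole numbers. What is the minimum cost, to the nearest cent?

$2.60

Cost per g of fiber: black beans $0.1000, oats $0.1500, tempeh $0.3100, hummus $0.3167.
Take 2 servings of black beans: +14.0 g fiber for $1.40 (total $1.40, still need 8.0 g).
Take 2.667 servings of oats: +8.0 g fiber for $1.20 (total $2.60, still need 0.0 g).
Greedy by cheapest-per-g is optimal for a single linear constraint, so the minimum cost is $2.60.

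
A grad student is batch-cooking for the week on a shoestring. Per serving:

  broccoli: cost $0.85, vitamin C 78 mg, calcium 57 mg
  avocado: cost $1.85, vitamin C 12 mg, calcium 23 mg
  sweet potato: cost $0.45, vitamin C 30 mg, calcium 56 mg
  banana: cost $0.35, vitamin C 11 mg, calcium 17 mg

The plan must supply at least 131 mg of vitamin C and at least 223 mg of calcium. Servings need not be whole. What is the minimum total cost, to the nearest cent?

broccoli only: max(131/78, 223/57) = 3.912 servings → $3.33.
avocado only: max(131/12, 223/23) = 10.92 servings → $20.20.
sweet potato only: max(131/30, 223/56) = 4.367 servings → $1.97.
banana only: max(131/11, 223/17) = 13.12 servings → $4.59.
broccoli + avocado with both tight: 0.3036 servings and 8.943 servings → $16.80.
broccoli + sweet potato with both tight: 0.243 servings and 3.735 servings → $1.89.
broccoli + banana: the both-tight solution has a negative serving — not a feasible corner.
avocado + sweet potato: intersection lies outside the first quadrant.
avocado + banana with both tight: 4.612 servings and 6.878 servings → $10.94.
sweet potato + banana with both tight: 2.132 servings and 6.094 servings → $3.09.
The minimum over all feasible corners is $1.89.

$1.89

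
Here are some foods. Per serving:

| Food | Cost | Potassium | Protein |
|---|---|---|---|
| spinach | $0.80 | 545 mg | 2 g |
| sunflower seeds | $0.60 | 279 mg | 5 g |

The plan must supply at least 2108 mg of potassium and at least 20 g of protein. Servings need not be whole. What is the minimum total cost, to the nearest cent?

A basic optimal solution has at most two foods positive. Try each food alone and each pair with both targets met exactly.
spinach only: max(2108/545, 20/2) = 10 servings → $8.00.
sunflower seeds only: max(2108/279, 20/5) = 7.556 servings → $4.53.
spinach + sunflower seeds with both tight: 2.289 servings and 3.084 servings → $3.68.
The minimum over all feasible corners is $3.68.

$3.68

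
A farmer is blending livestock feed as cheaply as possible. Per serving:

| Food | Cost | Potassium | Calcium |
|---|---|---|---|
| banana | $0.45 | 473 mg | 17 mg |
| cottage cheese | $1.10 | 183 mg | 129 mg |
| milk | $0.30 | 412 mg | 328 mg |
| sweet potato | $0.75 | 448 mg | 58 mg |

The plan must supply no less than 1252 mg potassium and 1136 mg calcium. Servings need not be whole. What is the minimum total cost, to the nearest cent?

$1.04

A basic optimal solution has at most two foods positive. Try each food alone and each pair with both targets met exactly.
banana only: max(1252/473, 1136/17) = 66.82 servings → $30.07.
cottage cheese only: max(1252/183, 1136/129) = 8.806 servings → $9.69.
milk only: max(1252/412, 1136/328) = 3.463 servings → $1.04.
sweet potato only: max(1252/448, 1136/58) = 19.59 servings → $14.69.
banana + cottage cheese with both targets exact would need a negative amount; discard.
banana + milk: the both-tight solution has a negative serving — not a feasible corner.
banana + sweet potato with both targets exact would need a negative amount; discard.
cottage cheese + milk: intersection lies outside the first quadrant.
cottage cheese + sweet potato with both targets exact would need a negative amount; discard.
milk + sweet potato with both targets exact would need a negative amount; discard.
So the least-cost plan costs $1.04.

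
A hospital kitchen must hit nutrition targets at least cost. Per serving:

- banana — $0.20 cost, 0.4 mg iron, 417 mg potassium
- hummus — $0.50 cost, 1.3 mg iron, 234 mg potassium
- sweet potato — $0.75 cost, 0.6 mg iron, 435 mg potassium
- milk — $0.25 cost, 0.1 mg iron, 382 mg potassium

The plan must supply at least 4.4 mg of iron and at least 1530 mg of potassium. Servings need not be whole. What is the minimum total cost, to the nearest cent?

Compare the cost at each extreme point of the feasible region.
banana only: max(4.4/0.4, 1530/417) = 11 servings → $2.20.
hummus only: max(4.4/1.3, 1530/234) = 6.538 servings → $3.27.
sweet potato only: max(4.4/0.6, 1530/435) = 7.333 servings → $5.50.
milk only: max(4.4/0.1, 1530/382) = 44 servings → $11.00.
banana + hummus with both tight: 2.139 servings and 2.726 servings → $1.79.
banana + sweet potato: intersection lies outside the first quadrant.
banana + milk: the both-tight solution has a negative serving — not a feasible corner.
hummus + sweet potato with both tight: 2.343 servings and 2.257 servings → $2.86.
hummus + milk with both tight: 3.229 servings and 2.027 servings → $2.12.
sweet potato + milk with both targets exact would need a negative amount; discard.
The minimum over all feasible corners is $1.79.

$1.79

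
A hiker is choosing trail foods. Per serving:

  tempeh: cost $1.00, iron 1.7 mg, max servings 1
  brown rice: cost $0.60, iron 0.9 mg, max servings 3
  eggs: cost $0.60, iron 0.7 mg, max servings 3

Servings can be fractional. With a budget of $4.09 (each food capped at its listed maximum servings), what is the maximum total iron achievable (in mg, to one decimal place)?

5.9 mg

Iron per dollar: tempeh 1.7, brown rice 1.5, eggs 1.167.
Take 1 serving of tempeh: spends $1.00, +1.7 mg iron (running total 1.7 mg).
Take 3 servings of brown rice: spends $1.80, +2.7 mg iron (running total 4.4 mg).
Take 2.15 servings of eggs: spends $1.29, +1.5 mg iron (running total 5.9 mg).
Filling greedily by iron-per-dollar is optimal for one linear limit, giving 5.9 mg.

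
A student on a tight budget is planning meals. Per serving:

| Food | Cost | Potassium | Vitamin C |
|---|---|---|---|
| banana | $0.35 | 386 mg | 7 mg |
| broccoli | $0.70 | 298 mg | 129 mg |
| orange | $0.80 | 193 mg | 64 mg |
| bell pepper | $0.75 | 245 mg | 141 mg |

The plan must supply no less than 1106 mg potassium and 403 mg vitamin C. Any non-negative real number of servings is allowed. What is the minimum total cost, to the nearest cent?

$2.33

Compare the cost at each extreme point of the feasible region.
banana only: max(1106/386, 403/7) = 57.57 servings → $20.15.
broccoli only: max(1106/298, 403/129) = 3.711 servings → $2.60.
orange only: max(1106/193, 403/64) = 6.297 servings → $5.04.
bell pepper only: max(1106/245, 403/141) = 4.514 servings → $3.39.
banana + broccoli with both tight: 0.4733 servings and 3.098 servings → $2.33.
banana + orange: the both-tight solution has a negative serving — not a feasible corner.
banana + bell pepper with both tight: 1.085 servings and 2.804 servings → $2.48.
broccoli + orange with both tight: 1.201 servings and 3.876 servings → $3.94.
broccoli + bell pepper with both targets exact would need a negative amount; discard.
orange + bell pepper with both tight: 4.961 servings and 0.6065 servings → $4.42.
Cheapest feasible corner: $2.33.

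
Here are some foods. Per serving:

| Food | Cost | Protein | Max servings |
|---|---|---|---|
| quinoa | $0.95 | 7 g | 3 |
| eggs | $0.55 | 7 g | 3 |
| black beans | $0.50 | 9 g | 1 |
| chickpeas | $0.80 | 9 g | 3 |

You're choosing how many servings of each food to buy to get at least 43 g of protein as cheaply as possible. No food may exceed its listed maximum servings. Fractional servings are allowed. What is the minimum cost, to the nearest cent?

Cost per g of protein: black beans $0.0556, eggs $0.0786, chickpeas $0.0889, quinoa $0.1357.
Take 1 serving of black beans: +9.0 g protein for $0.50 (total $0.50, still need 34.0 g).
Take 3 servings of eggs: +21.0 g protein for $1.65 (total $2.15, still need 13.0 g).
Take 1.444 servings of chickpeas: +13.0 g protein for $1.16 (total $3.31, still need 0.0 g).
Greedy by cheapest-per-g is optimal for a single linear constraint, so the minimum cost is $3.31.

$3.31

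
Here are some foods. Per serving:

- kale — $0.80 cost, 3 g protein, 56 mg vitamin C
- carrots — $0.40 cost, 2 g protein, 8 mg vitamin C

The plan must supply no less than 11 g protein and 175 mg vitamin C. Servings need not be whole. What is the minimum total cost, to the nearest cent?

$2.80

Compare the cost at each extreme point of the feasible region.
kale only: max(11/3, 175/56) = 3.667 servings → $2.93.
carrots only: max(11/2, 175/8) = 21.88 servings → $8.75.
kale + carrots with both tight: 2.977 servings and 1.034 servings → $2.80.
So the least-cost plan costs $2.80.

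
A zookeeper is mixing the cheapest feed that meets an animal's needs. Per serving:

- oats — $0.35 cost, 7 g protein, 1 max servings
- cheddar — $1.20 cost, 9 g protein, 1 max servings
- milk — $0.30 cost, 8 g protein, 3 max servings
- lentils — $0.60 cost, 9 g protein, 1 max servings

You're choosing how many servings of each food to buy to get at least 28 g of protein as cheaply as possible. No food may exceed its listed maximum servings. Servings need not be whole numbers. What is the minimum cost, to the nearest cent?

$1.10

Cost per g of protein: milk $0.0375, oats $0.0500, lentils $0.0667, cheddar $0.1333.
Take 3 servings of milk: +24.0 g protein for $0.90 (total $0.90, still need 4.0 g).
Take 0.5714 servings of oats: +4.0 g protein for $0.20 (total $1.10, still need 0.0 g).
Filling from the cheapest source first is optimal under one linear minimum: $1.10.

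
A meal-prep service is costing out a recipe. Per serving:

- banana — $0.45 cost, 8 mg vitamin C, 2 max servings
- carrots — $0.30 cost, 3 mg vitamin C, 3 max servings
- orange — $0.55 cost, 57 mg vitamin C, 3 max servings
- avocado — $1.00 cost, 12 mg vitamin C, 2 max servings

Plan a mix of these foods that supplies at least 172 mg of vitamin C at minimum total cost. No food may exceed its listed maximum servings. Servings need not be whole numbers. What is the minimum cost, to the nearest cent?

$1.71

Cost per mg of vitamin C: orange $0.0096, banana $0.0563, avocado $0.0833, carrots $0.1000.
Take 3 servings of orange: +171.0 mg vitamin C for $1.65 (total $1.65, still need 1.0 mg).
Take 0.125 servings of banana: +1.0 mg vitamin C for $0.06 (total $1.71, still need 0.0 mg).
Filling from the cheapest source first is optimal under one linear minimum: $1.71.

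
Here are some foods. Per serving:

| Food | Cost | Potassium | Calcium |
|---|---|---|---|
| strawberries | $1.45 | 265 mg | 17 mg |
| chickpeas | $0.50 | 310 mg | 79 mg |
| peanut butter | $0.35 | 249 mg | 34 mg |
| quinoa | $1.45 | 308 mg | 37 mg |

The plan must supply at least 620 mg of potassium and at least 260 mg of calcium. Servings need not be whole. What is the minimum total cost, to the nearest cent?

A basic optimal solution has at most two foods positive. Try each food alone and each pair with both targets met exactly.
strawberries only: max(620/265, 260/17) = 15.29 servings → $22.18.
chickpeas only: max(620/310, 260/79) = 3.291 servings → $1.65.
peanut butter only: max(620/249, 260/34) = 7.647 servings → $2.68.
quinoa only: max(620/308, 260/37) = 7.027 servings → $10.19.
strawberries + chickpeas: the both-tight solution has a negative serving — not a feasible corner.
strawberries + peanut butter: intersection lies outside the first quadrant.
strawberries + quinoa: the both-tight solution has a negative serving — not a feasible corner.
chickpeas + peanut butter: the both-tight solution has a negative serving — not a feasible corner.
chickpeas + quinoa with both targets exact would need a negative amount; discard.
peanut butter + quinoa: the both-tight solution has a negative serving — not a feasible corner.
Cheapest feasible corner: $1.65.

$1.65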